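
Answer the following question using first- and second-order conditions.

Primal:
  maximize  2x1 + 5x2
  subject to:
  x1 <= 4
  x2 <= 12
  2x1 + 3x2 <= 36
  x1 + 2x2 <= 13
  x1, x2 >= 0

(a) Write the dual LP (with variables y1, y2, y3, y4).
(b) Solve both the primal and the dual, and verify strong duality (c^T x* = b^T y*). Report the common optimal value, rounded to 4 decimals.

The standard primal-dual pair for 'max c^T x s.t. A x <= b, x >= 0' is:
  Dual:  min b^T y  s.t.  A^T y >= c,  y >= 0.

So the dual LP is:
  minimize  4y1 + 12y2 + 36y3 + 13y4
  subject to:
    y1 + 2y3 + y4 >= 2
    y2 + 3y3 + 2y4 >= 5
    y1, y2, y3, y4 >= 0

Solving the primal: x* = (0, 6.5).
  primal value c^T x* = 32.5.
Solving the dual: y* = (0, 0, 0, 2.5).
  dual value b^T y* = 32.5.
Strong duality: c^T x* = b^T y*. Confirmed.

32.5


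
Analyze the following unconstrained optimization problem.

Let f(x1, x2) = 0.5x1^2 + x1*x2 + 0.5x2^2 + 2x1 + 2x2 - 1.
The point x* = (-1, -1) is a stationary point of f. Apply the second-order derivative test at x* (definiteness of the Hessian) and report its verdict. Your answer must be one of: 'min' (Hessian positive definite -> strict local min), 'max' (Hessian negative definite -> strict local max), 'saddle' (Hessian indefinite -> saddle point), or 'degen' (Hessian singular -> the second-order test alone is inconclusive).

Compute the Hessian H = grad^2 f:
  H = [[1, 1], [1, 1]]
Verify stationarity: grad f(x*) = H x* + g = (0, 0).
Eigenvalues of H: 0, 2.
H has a zero eigenvalue (singular; positive semidefinite but not definite), so H is neither positive definite, negative definite, nor indefinite. The second-order test alone is inconclusive -> degen.
(Indeed, f is constant along the null direction of H through x*, so x* is not a strict local extremum.)

degen


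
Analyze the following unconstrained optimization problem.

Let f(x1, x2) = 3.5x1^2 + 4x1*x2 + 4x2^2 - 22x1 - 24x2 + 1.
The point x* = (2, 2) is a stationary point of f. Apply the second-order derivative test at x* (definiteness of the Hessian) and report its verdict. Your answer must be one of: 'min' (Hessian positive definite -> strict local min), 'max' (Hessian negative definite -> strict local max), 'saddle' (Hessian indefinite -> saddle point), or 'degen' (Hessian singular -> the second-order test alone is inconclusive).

Compute the Hessian H = grad^2 f:
  H = [[7, 4], [4, 8]]
Verify stationarity: grad f(x*) = H x* + g = (0, 0).
Eigenvalues of H: 3.4689, 11.5311.
Both eigenvalues > 0, so H is positive definite -> x* is a strict local min.

min


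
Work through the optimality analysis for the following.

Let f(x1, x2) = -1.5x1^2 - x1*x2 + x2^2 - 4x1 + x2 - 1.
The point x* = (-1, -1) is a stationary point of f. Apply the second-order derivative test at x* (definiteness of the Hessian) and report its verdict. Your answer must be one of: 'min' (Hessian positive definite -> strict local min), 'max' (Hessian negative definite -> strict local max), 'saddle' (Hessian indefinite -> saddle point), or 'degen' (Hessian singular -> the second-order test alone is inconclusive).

Compute the Hessian H = grad^2 f:
  H = [[-3, -1], [-1, 2]]
Verify stationarity: grad f(x*) = H x* + g = (0, 0).
Eigenvalues of H: -3.1926, 2.1926.
Eigenvalues have mixed signs, so H is indefinite -> x* is a saddle point.

saddle


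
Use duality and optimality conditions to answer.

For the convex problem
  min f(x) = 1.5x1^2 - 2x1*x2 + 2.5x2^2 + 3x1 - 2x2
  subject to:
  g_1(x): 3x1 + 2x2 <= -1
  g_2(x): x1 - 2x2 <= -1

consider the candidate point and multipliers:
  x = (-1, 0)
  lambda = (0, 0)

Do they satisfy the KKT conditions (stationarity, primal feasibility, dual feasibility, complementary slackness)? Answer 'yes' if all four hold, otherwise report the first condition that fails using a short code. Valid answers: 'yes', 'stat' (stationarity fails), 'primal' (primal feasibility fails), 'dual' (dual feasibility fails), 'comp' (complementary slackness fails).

Gradient of f: grad f(x) = Q x + c = (0, 0)
Constraint values g_i(x) = a_i^T x - b_i:
  g_1((-1, 0)) = -2
  g_2((-1, 0)) = 0
Stationarity residual: grad f(x) + sum_i lambda_i a_i = (0, 0)
  -> stationarity OK
Primal feasibility (all g_i <= 0): OK
Dual feasibility (all lambda_i >= 0): OK
Complementary slackness (lambda_i * g_i(x) = 0 for all i): OK

Verdict: yes, KKT holds.

yes


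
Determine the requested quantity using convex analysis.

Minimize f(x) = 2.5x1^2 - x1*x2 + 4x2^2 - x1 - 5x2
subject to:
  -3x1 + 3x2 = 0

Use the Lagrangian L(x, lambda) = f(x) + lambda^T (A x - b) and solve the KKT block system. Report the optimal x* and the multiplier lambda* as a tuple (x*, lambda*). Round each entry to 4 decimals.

Form the Lagrangian:
  L(x, lambda) = (1/2) x^T Q x + c^T x + lambda^T (A x - b)
Stationarity (grad_x L = 0): Q x + c + A^T lambda = 0.
Primal feasibility: A x = b.

This gives the KKT block system:
  [ Q   A^T ] [ x     ]   [-c ]
  [ A    0  ] [ lambda ] = [ b ]

Solving the linear system:
  x*      = (0.5455, 0.5455)
  lambda* = (0.3939)
  f(x*)   = -1.6364

x* = (0.5455, 0.5455), lambda* = (0.3939)


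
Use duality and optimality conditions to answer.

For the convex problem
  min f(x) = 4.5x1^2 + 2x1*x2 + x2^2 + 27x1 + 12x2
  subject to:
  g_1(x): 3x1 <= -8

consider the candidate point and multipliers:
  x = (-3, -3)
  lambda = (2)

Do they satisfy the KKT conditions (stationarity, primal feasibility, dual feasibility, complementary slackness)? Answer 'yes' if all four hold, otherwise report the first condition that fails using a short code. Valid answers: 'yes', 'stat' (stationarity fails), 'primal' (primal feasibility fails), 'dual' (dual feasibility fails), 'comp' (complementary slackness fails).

Gradient of f: grad f(x) = Q x + c = (-6, 0)
Constraint values g_i(x) = a_i^T x - b_i:
  g_1((-3, -3)) = -1
Stationarity residual: grad f(x) + sum_i lambda_i a_i = (0, 0)
  -> stationarity OK
Primal feasibility (all g_i <= 0): OK
Dual feasibility (all lambda_i >= 0): OK
Complementary slackness (lambda_i * g_i(x) = 0 for all i): FAILS

Verdict: the first failing condition is complementary_slackness -> comp.

comp


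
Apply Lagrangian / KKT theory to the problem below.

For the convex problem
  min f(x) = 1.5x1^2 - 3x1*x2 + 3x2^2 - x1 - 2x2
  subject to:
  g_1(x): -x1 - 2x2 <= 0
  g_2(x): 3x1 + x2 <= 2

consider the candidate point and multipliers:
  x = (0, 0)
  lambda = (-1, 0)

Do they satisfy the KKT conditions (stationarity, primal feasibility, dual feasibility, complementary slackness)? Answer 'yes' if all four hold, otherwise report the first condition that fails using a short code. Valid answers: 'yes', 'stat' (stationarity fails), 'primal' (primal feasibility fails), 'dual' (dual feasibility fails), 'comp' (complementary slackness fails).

Gradient of f: grad f(x) = Q x + c = (-1, -2)
Constraint values g_i(x) = a_i^T x - b_i:
  g_1((0, 0)) = 0
  g_2((0, 0)) = -2
Stationarity residual: grad f(x) + sum_i lambda_i a_i = (0, 0)
  -> stationarity OK
Primal feasibility (all g_i <= 0): OK
Dual feasibility (all lambda_i >= 0): FAILS
Complementary slackness (lambda_i * g_i(x) = 0 for all i): OK

Verdict: the first failing condition is dual_feasibility -> dual.

dual


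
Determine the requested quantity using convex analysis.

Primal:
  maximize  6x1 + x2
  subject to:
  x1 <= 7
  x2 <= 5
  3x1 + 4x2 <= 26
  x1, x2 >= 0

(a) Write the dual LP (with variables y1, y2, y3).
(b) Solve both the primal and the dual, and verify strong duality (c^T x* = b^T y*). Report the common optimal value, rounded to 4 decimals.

The standard primal-dual pair for 'max c^T x s.t. A x <= b, x >= 0' is:
  Dual:  min b^T y  s.t.  A^T y >= c,  y >= 0.

So the dual LP is:
  minimize  7y1 + 5y2 + 26y3
  subject to:
    y1 + 3y3 >= 6
    y2 + 4y3 >= 1
    y1, y2, y3 >= 0

Solving the primal: x* = (7, 1.25).
  primal value c^T x* = 43.25.
Solving the dual: y* = (5.25, 0, 0.25).
  dual value b^T y* = 43.25.
Strong duality: c^T x* = b^T y*. Confirmed.

43.25


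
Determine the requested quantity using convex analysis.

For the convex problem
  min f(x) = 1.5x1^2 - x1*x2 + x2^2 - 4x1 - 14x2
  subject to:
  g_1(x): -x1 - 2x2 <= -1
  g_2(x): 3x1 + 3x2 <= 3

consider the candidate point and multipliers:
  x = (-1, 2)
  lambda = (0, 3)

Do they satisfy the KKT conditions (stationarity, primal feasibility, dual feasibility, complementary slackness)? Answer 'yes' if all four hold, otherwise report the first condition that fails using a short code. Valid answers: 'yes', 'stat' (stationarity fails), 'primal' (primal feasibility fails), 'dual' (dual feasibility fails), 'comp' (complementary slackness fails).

Gradient of f: grad f(x) = Q x + c = (-9, -9)
Constraint values g_i(x) = a_i^T x - b_i:
  g_1((-1, 2)) = -2
  g_2((-1, 2)) = 0
Stationarity residual: grad f(x) + sum_i lambda_i a_i = (0, 0)
  -> stationarity OK
Primal feasibility (all g_i <= 0): OK
Dual feasibility (all lambda_i >= 0): OK
Complementary slackness (lambda_i * g_i(x) = 0 for all i): OK

Verdict: yes, KKT holds.

yes


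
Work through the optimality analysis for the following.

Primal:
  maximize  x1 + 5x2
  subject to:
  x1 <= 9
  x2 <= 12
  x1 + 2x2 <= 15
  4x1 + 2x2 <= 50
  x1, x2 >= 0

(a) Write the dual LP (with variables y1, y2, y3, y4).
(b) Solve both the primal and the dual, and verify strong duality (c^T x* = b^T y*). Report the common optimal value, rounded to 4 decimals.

The standard primal-dual pair for 'max c^T x s.t. A x <= b, x >= 0' is:
  Dual:  min b^T y  s.t.  A^T y >= c,  y >= 0.

So the dual LP is:
  minimize  9y1 + 12y2 + 15y3 + 50y4
  subject to:
    y1 + y3 + 4y4 >= 1
    y2 + 2y3 + 2y4 >= 5
    y1, y2, y3, y4 >= 0

Solving the primal: x* = (0, 7.5).
  primal value c^T x* = 37.5.
Solving the dual: y* = (0, 0, 2.5, 0).
  dual value b^T y* = 37.5.
Strong duality: c^T x* = b^T y*. Confirmed.

37.5


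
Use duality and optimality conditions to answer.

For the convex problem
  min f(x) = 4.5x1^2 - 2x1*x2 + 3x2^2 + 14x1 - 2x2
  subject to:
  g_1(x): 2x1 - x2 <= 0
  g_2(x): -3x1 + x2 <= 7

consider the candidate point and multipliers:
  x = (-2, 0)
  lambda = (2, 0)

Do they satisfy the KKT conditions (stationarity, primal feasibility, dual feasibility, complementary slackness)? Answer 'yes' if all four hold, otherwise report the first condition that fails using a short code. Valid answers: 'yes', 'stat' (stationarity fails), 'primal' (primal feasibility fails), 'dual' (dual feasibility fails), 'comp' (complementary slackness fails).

Gradient of f: grad f(x) = Q x + c = (-4, 2)
Constraint values g_i(x) = a_i^T x - b_i:
  g_1((-2, 0)) = -4
  g_2((-2, 0)) = -1
Stationarity residual: grad f(x) + sum_i lambda_i a_i = (0, 0)
  -> stationarity OK
Primal feasibility (all g_i <= 0): OK
Dual feasibility (all lambda_i >= 0): OK
Complementary slackness (lambda_i * g_i(x) = 0 for all i): FAILS

Verdict: the first failing condition is complementary_slackness -> comp.

comp


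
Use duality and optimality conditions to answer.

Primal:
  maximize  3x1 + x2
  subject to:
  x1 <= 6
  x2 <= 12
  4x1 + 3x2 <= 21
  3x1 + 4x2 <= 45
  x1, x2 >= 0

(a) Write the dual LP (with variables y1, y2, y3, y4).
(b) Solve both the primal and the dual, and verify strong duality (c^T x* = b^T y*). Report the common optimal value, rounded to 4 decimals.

The standard primal-dual pair for 'max c^T x s.t. A x <= b, x >= 0' is:
  Dual:  min b^T y  s.t.  A^T y >= c,  y >= 0.

So the dual LP is:
  minimize  6y1 + 12y2 + 21y3 + 45y4
  subject to:
    y1 + 4y3 + 3y4 >= 3
    y2 + 3y3 + 4y4 >= 1
    y1, y2, y3, y4 >= 0

Solving the primal: x* = (5.25, 0).
  primal value c^T x* = 15.75.
Solving the dual: y* = (0, 0, 0.75, 0).
  dual value b^T y* = 15.75.
Strong duality: c^T x* = b^T y*. Confirmed.

15.75


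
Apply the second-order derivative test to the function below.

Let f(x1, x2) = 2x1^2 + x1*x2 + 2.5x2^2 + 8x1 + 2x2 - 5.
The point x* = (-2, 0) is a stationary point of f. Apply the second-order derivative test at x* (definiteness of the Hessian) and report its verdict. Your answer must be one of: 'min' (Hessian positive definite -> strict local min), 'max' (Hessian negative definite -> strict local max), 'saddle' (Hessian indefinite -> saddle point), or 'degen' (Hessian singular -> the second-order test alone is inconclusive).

Compute the Hessian H = grad^2 f:
  H = [[4, 1], [1, 5]]
Verify stationarity: grad f(x*) = H x* + g = (0, 0).
Eigenvalues of H: 3.382, 5.618.
Both eigenvalues > 0, so H is positive definite -> x* is a strict local min.

min


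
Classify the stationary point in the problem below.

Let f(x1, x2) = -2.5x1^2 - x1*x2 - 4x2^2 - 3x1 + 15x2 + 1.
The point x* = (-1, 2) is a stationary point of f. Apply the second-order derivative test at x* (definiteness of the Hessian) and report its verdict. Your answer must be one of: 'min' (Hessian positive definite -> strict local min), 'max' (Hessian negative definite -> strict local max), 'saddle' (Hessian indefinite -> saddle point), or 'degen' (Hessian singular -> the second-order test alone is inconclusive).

Compute the Hessian H = grad^2 f:
  H = [[-5, -1], [-1, -8]]
Verify stationarity: grad f(x*) = H x* + g = (0, 0).
Eigenvalues of H: -8.3028, -4.6972.
Both eigenvalues < 0, so H is negative definite -> x* is a strict local max.

max


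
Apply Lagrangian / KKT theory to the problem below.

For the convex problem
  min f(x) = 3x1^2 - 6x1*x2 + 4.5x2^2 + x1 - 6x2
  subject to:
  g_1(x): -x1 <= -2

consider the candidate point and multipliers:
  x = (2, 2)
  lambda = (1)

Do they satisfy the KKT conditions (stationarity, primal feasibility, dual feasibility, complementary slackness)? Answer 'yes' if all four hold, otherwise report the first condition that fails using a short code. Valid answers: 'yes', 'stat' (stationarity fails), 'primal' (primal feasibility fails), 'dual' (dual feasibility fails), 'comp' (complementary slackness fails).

Gradient of f: grad f(x) = Q x + c = (1, 0)
Constraint values g_i(x) = a_i^T x - b_i:
  g_1((2, 2)) = 0
Stationarity residual: grad f(x) + sum_i lambda_i a_i = (0, 0)
  -> stationarity OK
Primal feasibility (all g_i <= 0): OK
Dual feasibility (all lambda_i >= 0): OK
Complementary slackness (lambda_i * g_i(x) = 0 for all i): OK

Verdict: yes, KKT holds.

yes


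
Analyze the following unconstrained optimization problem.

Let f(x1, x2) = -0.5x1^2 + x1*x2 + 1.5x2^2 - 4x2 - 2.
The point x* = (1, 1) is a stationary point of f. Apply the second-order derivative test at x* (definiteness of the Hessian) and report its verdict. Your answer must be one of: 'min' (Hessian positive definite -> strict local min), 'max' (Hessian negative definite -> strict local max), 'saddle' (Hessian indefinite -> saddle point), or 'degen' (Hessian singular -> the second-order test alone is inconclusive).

Compute the Hessian H = grad^2 f:
  H = [[-1, 1], [1, 3]]
Verify stationarity: grad f(x*) = H x* + g = (0, 0).
Eigenvalues of H: -1.2361, 3.2361.
Eigenvalues have mixed signs, so H is indefinite -> x* is a saddle point.

saddle


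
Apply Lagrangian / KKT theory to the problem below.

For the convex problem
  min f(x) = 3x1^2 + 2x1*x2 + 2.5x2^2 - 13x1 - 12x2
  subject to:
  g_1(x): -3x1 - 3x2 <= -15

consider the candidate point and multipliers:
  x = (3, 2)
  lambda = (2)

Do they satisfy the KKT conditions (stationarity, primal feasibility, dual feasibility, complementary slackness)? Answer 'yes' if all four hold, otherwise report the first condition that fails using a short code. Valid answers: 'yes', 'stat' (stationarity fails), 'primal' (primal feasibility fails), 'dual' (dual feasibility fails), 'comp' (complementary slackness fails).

Gradient of f: grad f(x) = Q x + c = (9, 4)
Constraint values g_i(x) = a_i^T x - b_i:
  g_1((3, 2)) = 0
Stationarity residual: grad f(x) + sum_i lambda_i a_i = (3, -2)
  -> stationarity FAILS
Primal feasibility (all g_i <= 0): OK
Dual feasibility (all lambda_i >= 0): OK
Complementary slackness (lambda_i * g_i(x) = 0 for all i): OK

Verdict: the first failing condition is stationarity -> stat.

stat


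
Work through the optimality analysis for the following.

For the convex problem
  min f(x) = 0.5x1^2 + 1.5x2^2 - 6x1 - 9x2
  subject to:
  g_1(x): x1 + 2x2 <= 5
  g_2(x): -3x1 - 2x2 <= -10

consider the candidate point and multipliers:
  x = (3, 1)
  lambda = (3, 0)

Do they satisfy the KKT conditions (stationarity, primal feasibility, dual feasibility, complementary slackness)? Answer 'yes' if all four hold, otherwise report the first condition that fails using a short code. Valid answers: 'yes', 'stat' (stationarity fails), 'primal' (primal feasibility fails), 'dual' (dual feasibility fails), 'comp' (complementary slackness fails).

Gradient of f: grad f(x) = Q x + c = (-3, -6)
Constraint values g_i(x) = a_i^T x - b_i:
  g_1((3, 1)) = 0
  g_2((3, 1)) = -1
Stationarity residual: grad f(x) + sum_i lambda_i a_i = (0, 0)
  -> stationarity OK
Primal feasibility (all g_i <= 0): OK
Dual feasibility (all lambda_i >= 0): OK
Complementary slackness (lambda_i * g_i(x) = 0 for all i): OK

Verdict: yes, KKT holds.

yes


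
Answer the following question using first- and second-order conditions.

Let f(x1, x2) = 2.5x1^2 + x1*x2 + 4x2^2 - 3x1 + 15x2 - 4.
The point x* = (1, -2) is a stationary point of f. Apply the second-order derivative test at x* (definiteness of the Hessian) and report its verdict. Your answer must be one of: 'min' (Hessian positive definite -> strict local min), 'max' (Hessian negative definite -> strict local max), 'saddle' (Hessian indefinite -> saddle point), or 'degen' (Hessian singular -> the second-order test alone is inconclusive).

Compute the Hessian H = grad^2 f:
  H = [[5, 1], [1, 8]]
Verify stationarity: grad f(x*) = H x* + g = (0, 0).
Eigenvalues of H: 4.6972, 8.3028.
Both eigenvalues > 0, so H is positive definite -> x* is a strict local min.

min


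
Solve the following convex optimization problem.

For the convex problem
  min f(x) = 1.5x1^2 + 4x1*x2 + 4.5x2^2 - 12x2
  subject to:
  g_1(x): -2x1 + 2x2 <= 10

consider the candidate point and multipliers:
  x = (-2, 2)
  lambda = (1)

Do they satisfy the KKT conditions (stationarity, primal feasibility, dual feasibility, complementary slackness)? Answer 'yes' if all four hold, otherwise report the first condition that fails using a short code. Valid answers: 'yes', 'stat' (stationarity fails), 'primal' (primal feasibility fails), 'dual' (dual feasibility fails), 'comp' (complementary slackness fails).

Gradient of f: grad f(x) = Q x + c = (2, -2)
Constraint values g_i(x) = a_i^T x - b_i:
  g_1((-2, 2)) = -2
Stationarity residual: grad f(x) + sum_i lambda_i a_i = (0, 0)
  -> stationarity OK
Primal feasibility (all g_i <= 0): OK
Dual feasibility (all lambda_i >= 0): OK
Complementary slackness (lambda_i * g_i(x) = 0 for all i): FAILS

Verdict: the first failing condition is complementary_slackness -> comp.

comp


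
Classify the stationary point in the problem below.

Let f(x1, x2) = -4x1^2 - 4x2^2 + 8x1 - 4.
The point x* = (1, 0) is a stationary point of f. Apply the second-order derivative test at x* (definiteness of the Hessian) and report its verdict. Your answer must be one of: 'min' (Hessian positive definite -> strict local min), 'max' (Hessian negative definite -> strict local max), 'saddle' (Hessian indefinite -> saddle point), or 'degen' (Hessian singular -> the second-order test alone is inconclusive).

Compute the Hessian H = grad^2 f:
  H = [[-8, 0], [0, -8]]
Verify stationarity: grad f(x*) = H x* + g = (0, 0).
Eigenvalues of H: -8, -8.
Both eigenvalues < 0, so H is negative definite -> x* is a strict local max.

max


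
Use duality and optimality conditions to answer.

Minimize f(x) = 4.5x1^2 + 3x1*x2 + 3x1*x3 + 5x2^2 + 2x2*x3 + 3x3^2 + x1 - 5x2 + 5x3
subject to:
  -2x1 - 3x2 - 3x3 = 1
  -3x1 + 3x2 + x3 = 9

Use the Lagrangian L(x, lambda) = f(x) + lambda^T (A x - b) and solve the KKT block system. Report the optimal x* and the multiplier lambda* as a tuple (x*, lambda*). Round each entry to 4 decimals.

Form the Lagrangian:
  L(x, lambda) = (1/2) x^T Q x + c^T x + lambda^T (A x - b)
Stationarity (grad_x L = 0): Q x + c + A^T lambda = 0.
Primal feasibility: A x = b.

This gives the KKT block system:
  [ Q   A^T ] [ x     ]   [-c ]
  [ A    0  ] [ lambda ] = [ b ]

Solving the linear system:
  x*      = (-1.6827, 1.5817, -0.7933)
  lambda* = (-1.5192, -2.9135)
  f(x*)   = 7.0913

x* = (-1.6827, 1.5817, -0.7933), lambda* = (-1.5192, -2.9135)


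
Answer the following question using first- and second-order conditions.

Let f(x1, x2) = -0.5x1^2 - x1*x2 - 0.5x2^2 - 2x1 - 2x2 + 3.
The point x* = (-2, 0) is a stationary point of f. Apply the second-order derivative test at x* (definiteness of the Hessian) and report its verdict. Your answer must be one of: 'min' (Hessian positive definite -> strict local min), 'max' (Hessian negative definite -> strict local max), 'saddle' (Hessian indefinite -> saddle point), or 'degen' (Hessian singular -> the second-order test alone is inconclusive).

Compute the Hessian H = grad^2 f:
  H = [[-1, -1], [-1, -1]]
Verify stationarity: grad f(x*) = H x* + g = (0, 0).
Eigenvalues of H: -2, 0.
H has a zero eigenvalue (singular; negative semidefinite but not definite), so H is neither positive definite, negative definite, nor indefinite. The second-order test alone is inconclusive -> degen.
(Indeed, f is constant along the null direction of H through x*, so x* is not a strict local extremum.)

degen


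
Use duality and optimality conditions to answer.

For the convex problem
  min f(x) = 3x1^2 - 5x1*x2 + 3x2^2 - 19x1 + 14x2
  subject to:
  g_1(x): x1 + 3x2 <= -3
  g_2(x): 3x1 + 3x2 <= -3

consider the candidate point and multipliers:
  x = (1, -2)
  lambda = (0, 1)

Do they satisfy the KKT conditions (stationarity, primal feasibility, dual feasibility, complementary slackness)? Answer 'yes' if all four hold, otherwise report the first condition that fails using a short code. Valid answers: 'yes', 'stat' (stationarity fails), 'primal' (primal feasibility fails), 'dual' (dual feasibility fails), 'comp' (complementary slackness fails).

Gradient of f: grad f(x) = Q x + c = (-3, -3)
Constraint values g_i(x) = a_i^T x - b_i:
  g_1((1, -2)) = -2
  g_2((1, -2)) = 0
Stationarity residual: grad f(x) + sum_i lambda_i a_i = (0, 0)
  -> stationarity OK
Primal feasibility (all g_i <= 0): OK
Dual feasibility (all lambda_i >= 0): OK
Complementary slackness (lambda_i * g_i(x) = 0 for all i): OK

Verdict: yes, KKT holds.

yes


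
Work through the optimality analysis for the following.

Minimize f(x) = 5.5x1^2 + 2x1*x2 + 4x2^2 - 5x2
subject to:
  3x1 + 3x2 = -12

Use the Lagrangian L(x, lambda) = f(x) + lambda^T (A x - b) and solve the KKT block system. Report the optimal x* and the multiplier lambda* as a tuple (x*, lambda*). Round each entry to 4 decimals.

Form the Lagrangian:
  L(x, lambda) = (1/2) x^T Q x + c^T x + lambda^T (A x - b)
Stationarity (grad_x L = 0): Q x + c + A^T lambda = 0.
Primal feasibility: A x = b.

This gives the KKT block system:
  [ Q   A^T ] [ x     ]   [-c ]
  [ A    0  ] [ lambda ] = [ b ]

Solving the linear system:
  x*      = (-1.9333, -2.0667)
  lambda* = (8.4667)
  f(x*)   = 55.9667

x* = (-1.9333, -2.0667), lambda* = (8.4667)


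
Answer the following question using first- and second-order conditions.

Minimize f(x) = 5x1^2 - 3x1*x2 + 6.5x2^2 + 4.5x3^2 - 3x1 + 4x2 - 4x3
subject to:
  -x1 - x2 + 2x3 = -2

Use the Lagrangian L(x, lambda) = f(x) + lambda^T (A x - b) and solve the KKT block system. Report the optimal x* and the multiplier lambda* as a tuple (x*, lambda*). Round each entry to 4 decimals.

Form the Lagrangian:
  L(x, lambda) = (1/2) x^T Q x + c^T x + lambda^T (A x - b)
Stationarity (grad_x L = 0): Q x + c + A^T lambda = 0.
Primal feasibility: A x = b.

This gives the KKT block system:
  [ Q   A^T ] [ x     ]   [-c ]
  [ A    0  ] [ lambda ] = [ b ]

Solving the linear system:
  x*      = (0.7879, 0.2027, -0.5047)
  lambda* = (4.2711)
  f(x*)   = 4.504

x* = (0.7879, 0.2027, -0.5047), lambda* = (4.2711)


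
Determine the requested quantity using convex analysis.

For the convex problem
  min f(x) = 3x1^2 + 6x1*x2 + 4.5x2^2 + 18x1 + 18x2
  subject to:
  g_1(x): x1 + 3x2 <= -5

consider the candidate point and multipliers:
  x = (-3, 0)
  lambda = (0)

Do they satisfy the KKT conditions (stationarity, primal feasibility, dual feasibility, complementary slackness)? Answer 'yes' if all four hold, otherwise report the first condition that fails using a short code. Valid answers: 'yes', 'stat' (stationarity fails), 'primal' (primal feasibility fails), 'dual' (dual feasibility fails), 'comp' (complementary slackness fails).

Gradient of f: grad f(x) = Q x + c = (0, 0)
Constraint values g_i(x) = a_i^T x - b_i:
  g_1((-3, 0)) = 2
Stationarity residual: grad f(x) + sum_i lambda_i a_i = (0, 0)
  -> stationarity OK
Primal feasibility (all g_i <= 0): FAILS
Dual feasibility (all lambda_i >= 0): OK
Complementary slackness (lambda_i * g_i(x) = 0 for all i): OK

Verdict: the first failing condition is primal_feasibility -> primal.

primal


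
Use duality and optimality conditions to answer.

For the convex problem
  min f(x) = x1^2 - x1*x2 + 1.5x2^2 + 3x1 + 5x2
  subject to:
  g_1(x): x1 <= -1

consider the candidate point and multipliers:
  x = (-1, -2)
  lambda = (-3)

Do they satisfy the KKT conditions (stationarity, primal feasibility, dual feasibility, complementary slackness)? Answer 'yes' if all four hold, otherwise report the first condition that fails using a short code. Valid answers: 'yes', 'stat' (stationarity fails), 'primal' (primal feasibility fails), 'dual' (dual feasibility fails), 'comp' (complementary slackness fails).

Gradient of f: grad f(x) = Q x + c = (3, 0)
Constraint values g_i(x) = a_i^T x - b_i:
  g_1((-1, -2)) = 0
Stationarity residual: grad f(x) + sum_i lambda_i a_i = (0, 0)
  -> stationarity OK
Primal feasibility (all g_i <= 0): OK
Dual feasibility (all lambda_i >= 0): FAILS
Complementary slackness (lambda_i * g_i(x) = 0 for all i): OK

Verdict: the first failing condition is dual_feasibility -> dual.

dual


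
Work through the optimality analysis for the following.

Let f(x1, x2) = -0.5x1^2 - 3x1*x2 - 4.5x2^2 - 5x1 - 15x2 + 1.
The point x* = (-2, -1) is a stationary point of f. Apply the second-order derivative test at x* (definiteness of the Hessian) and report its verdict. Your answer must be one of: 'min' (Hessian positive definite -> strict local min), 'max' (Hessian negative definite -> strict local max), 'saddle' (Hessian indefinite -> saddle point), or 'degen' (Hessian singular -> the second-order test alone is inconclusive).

Compute the Hessian H = grad^2 f:
  H = [[-1, -3], [-3, -9]]
Verify stationarity: grad f(x*) = H x* + g = (0, 0).
Eigenvalues of H: -10, 0.
H has a zero eigenvalue (singular; negative semidefinite but not definite), so H is neither positive definite, negative definite, nor indefinite. The second-order test alone is inconclusive -> degen.
(Indeed, f is constant along the null direction of H through x*, so x* is not a strict local extremum.)

degen


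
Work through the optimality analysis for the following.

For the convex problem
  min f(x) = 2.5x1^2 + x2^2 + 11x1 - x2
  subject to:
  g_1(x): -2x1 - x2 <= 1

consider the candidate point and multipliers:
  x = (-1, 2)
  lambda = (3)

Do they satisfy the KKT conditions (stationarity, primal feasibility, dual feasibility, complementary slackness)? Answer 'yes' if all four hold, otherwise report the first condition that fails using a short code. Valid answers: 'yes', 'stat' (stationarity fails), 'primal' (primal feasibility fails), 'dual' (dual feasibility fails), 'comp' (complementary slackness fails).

Gradient of f: grad f(x) = Q x + c = (6, 3)
Constraint values g_i(x) = a_i^T x - b_i:
  g_1((-1, 2)) = -1
Stationarity residual: grad f(x) + sum_i lambda_i a_i = (0, 0)
  -> stationarity OK
Primal feasibility (all g_i <= 0): OK
Dual feasibility (all lambda_i >= 0): OK
Complementary slackness (lambda_i * g_i(x) = 0 for all i): FAILS

Verdict: the first failing condition is complementary_slackness -> comp.

comp


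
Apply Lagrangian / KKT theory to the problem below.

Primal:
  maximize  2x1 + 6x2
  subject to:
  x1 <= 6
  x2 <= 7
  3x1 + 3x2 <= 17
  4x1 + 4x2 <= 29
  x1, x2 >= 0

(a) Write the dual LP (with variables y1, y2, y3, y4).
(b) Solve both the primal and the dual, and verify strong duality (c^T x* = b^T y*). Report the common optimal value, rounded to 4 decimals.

The standard primal-dual pair for 'max c^T x s.t. A x <= b, x >= 0' is:
  Dual:  min b^T y  s.t.  A^T y >= c,  y >= 0.

So the dual LP is:
  minimize  6y1 + 7y2 + 17y3 + 29y4
  subject to:
    y1 + 3y3 + 4y4 >= 2
    y2 + 3y3 + 4y4 >= 6
    y1, y2, y3, y4 >= 0

Solving the primal: x* = (0, 5.6667).
  primal value c^T x* = 34.
Solving the dual: y* = (0, 0, 2, 0).
  dual value b^T y* = 34.
Strong duality: c^T x* = b^T y*. Confirmed.

34


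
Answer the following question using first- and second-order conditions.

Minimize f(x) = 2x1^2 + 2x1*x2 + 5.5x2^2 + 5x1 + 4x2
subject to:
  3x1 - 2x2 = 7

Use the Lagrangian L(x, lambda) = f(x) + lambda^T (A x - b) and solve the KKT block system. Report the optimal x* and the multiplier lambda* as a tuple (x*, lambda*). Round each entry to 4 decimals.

Form the Lagrangian:
  L(x, lambda) = (1/2) x^T Q x + c^T x + lambda^T (A x - b)
Stationarity (grad_x L = 0): Q x + c + A^T lambda = 0.
Primal feasibility: A x = b.

This gives the KKT block system:
  [ Q   A^T ] [ x     ]   [-c ]
  [ A    0  ] [ lambda ] = [ b ]

Solving the linear system:
  x*      = (1.5468, -1.1799)
  lambda* = (-2.9424)
  f(x*)   = 11.8058

x* = (1.5468, -1.1799), lambda* = (-2.9424)


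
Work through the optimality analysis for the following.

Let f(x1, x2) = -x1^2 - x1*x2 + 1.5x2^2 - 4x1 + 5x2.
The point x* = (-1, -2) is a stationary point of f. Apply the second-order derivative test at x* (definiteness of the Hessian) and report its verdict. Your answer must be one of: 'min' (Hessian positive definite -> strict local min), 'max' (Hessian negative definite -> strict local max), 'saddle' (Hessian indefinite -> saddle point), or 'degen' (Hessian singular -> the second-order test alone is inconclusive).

Compute the Hessian H = grad^2 f:
  H = [[-2, -1], [-1, 3]]
Verify stationarity: grad f(x*) = H x* + g = (0, 0).
Eigenvalues of H: -2.1926, 3.1926.
Eigenvalues have mixed signs, so H is indefinite -> x* is a saddle point.

saddle


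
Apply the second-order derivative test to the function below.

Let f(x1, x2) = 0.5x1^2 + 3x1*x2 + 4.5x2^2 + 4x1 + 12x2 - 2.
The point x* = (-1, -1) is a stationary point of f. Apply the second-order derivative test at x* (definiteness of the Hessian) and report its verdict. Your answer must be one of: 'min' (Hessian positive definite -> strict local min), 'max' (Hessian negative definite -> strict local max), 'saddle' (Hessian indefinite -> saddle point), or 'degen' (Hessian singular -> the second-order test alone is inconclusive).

Compute the Hessian H = grad^2 f:
  H = [[1, 3], [3, 9]]
Verify stationarity: grad f(x*) = H x* + g = (0, 0).
Eigenvalues of H: 0, 10.
H has a zero eigenvalue (singular; positive semidefinite but not definite), so H is neither positive definite, negative definite, nor indefinite. The second-order test alone is inconclusive -> degen.
(Indeed, f is constant along the null direction of H through x*, so x* is not a strict local extremum.)

degen


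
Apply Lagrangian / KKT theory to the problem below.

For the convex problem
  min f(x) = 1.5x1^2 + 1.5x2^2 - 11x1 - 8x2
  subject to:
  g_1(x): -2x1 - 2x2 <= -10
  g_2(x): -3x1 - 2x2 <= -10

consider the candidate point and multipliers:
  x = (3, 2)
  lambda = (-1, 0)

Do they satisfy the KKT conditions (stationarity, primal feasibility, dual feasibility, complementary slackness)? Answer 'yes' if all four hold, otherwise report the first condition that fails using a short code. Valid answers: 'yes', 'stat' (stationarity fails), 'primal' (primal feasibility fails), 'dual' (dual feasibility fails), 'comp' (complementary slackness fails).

Gradient of f: grad f(x) = Q x + c = (-2, -2)
Constraint values g_i(x) = a_i^T x - b_i:
  g_1((3, 2)) = 0
  g_2((3, 2)) = -3
Stationarity residual: grad f(x) + sum_i lambda_i a_i = (0, 0)
  -> stationarity OK
Primal feasibility (all g_i <= 0): OK
Dual feasibility (all lambda_i >= 0): FAILS
Complementary slackness (lambda_i * g_i(x) = 0 for all i): OK

Verdict: the first failing condition is dual_feasibility -> dual.

dual


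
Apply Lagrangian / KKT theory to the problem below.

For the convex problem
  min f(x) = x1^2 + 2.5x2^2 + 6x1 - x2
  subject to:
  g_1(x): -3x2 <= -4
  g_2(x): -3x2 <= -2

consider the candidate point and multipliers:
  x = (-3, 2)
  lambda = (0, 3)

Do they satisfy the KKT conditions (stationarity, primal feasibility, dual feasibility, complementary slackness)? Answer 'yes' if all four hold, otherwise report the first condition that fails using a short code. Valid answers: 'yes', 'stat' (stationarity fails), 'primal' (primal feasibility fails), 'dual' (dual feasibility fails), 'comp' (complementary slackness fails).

Gradient of f: grad f(x) = Q x + c = (0, 9)
Constraint values g_i(x) = a_i^T x - b_i:
  g_1((-3, 2)) = -2
  g_2((-3, 2)) = -4
Stationarity residual: grad f(x) + sum_i lambda_i a_i = (0, 0)
  -> stationarity OK
Primal feasibility (all g_i <= 0): OK
Dual feasibility (all lambda_i >= 0): OK
Complementary slackness (lambda_i * g_i(x) = 0 for all i): FAILS

Verdict: the first failing condition is complementary_slackness -> comp.

comp


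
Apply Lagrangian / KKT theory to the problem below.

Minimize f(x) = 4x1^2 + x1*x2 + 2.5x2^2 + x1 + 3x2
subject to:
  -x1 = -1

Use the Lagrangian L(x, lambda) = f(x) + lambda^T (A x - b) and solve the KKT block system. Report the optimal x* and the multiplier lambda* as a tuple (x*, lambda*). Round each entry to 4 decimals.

Form the Lagrangian:
  L(x, lambda) = (1/2) x^T Q x + c^T x + lambda^T (A x - b)
Stationarity (grad_x L = 0): Q x + c + A^T lambda = 0.
Primal feasibility: A x = b.

This gives the KKT block system:
  [ Q   A^T ] [ x     ]   [-c ]
  [ A    0  ] [ lambda ] = [ b ]

Solving the linear system:
  x*      = (1, -0.8)
  lambda* = (8.2)
  f(x*)   = 3.4

x* = (1, -0.8), lambda* = (8.2)


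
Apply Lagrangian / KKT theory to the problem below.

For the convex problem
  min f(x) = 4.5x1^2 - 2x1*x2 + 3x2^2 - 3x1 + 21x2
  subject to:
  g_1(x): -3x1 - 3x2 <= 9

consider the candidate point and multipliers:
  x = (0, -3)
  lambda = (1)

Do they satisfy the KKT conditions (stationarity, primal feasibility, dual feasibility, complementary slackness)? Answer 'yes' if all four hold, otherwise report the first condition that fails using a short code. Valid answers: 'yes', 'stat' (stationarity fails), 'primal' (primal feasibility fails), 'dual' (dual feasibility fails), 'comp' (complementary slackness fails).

Gradient of f: grad f(x) = Q x + c = (3, 3)
Constraint values g_i(x) = a_i^T x - b_i:
  g_1((0, -3)) = 0
Stationarity residual: grad f(x) + sum_i lambda_i a_i = (0, 0)
  -> stationarity OK
Primal feasibility (all g_i <= 0): OK
Dual feasibility (all lambda_i >= 0): OK
Complementary slackness (lambda_i * g_i(x) = 0 for all i): OK

Verdict: yes, KKT holds.

yes


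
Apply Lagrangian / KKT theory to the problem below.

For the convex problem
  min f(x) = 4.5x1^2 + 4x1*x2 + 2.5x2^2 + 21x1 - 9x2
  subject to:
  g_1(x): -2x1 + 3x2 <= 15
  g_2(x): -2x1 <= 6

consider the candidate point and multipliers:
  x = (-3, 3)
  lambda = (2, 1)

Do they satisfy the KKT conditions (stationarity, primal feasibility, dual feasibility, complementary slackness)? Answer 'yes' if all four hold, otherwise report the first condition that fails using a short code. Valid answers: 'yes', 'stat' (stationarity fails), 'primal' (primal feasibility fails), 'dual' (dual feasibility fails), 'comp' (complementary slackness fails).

Gradient of f: grad f(x) = Q x + c = (6, -6)
Constraint values g_i(x) = a_i^T x - b_i:
  g_1((-3, 3)) = 0
  g_2((-3, 3)) = 0
Stationarity residual: grad f(x) + sum_i lambda_i a_i = (0, 0)
  -> stationarity OK
Primal feasibility (all g_i <= 0): OK
Dual feasibility (all lambda_i >= 0): OK
Complementary slackness (lambda_i * g_i(x) = 0 for all i): OK

Verdict: yes, KKT holds.

yes


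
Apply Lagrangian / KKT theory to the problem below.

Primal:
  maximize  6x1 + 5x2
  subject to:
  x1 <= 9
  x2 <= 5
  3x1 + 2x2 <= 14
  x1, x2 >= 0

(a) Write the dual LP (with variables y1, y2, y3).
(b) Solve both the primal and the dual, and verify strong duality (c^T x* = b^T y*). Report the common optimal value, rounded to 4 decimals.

The standard primal-dual pair for 'max c^T x s.t. A x <= b, x >= 0' is:
  Dual:  min b^T y  s.t.  A^T y >= c,  y >= 0.

So the dual LP is:
  minimize  9y1 + 5y2 + 14y3
  subject to:
    y1 + 3y3 >= 6
    y2 + 2y3 >= 5
    y1, y2, y3 >= 0

Solving the primal: x* = (1.3333, 5).
  primal value c^T x* = 33.
Solving the dual: y* = (0, 1, 2).
  dual value b^T y* = 33.
Strong duality: c^T x* = b^T y*. Confirmed.

33


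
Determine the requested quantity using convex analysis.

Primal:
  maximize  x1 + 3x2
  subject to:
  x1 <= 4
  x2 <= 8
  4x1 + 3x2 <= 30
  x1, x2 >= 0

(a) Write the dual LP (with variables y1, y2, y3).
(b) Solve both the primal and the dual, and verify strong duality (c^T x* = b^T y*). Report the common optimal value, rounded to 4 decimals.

The standard primal-dual pair for 'max c^T x s.t. A x <= b, x >= 0' is:
  Dual:  min b^T y  s.t.  A^T y >= c,  y >= 0.

So the dual LP is:
  minimize  4y1 + 8y2 + 30y3
  subject to:
    y1 + 4y3 >= 1
    y2 + 3y3 >= 3
    y1, y2, y3 >= 0

Solving the primal: x* = (1.5, 8).
  primal value c^T x* = 25.5.
Solving the dual: y* = (0, 2.25, 0.25).
  dual value b^T y* = 25.5.
Strong duality: c^T x* = b^T y*. Confirmed.

25.5


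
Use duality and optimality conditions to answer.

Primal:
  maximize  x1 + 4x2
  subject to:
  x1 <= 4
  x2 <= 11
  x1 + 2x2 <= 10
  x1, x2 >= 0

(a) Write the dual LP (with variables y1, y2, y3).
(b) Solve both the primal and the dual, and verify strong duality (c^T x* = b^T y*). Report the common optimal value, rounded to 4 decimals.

The standard primal-dual pair for 'max c^T x s.t. A x <= b, x >= 0' is:
  Dual:  min b^T y  s.t.  A^T y >= c,  y >= 0.

So the dual LP is:
  minimize  4y1 + 11y2 + 10y3
  subject to:
    y1 + y3 >= 1
    y2 + 2y3 >= 4
    y1, y2, y3 >= 0

Solving the primal: x* = (0, 5).
  primal value c^T x* = 20.
Solving the dual: y* = (0, 0, 2).
  dual value b^T y* = 20.
Strong duality: c^T x* = b^T y*. Confirmed.

20


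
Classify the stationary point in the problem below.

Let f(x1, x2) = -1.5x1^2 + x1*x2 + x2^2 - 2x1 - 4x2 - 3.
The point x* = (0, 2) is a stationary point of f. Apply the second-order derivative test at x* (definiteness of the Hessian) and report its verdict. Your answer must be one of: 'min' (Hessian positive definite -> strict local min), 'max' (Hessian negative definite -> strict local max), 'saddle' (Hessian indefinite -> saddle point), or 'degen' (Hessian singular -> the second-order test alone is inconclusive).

Compute the Hessian H = grad^2 f:
  H = [[-3, 1], [1, 2]]
Verify stationarity: grad f(x*) = H x* + g = (0, 0).
Eigenvalues of H: -3.1926, 2.1926.
Eigenvalues have mixed signs, so H is indefinite -> x* is a saddle point.

saddle


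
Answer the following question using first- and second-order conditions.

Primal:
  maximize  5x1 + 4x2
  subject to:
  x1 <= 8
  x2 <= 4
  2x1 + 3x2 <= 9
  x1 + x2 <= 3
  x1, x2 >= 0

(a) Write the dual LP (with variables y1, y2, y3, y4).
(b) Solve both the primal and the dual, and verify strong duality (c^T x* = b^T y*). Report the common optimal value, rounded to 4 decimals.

The standard primal-dual pair for 'max c^T x s.t. A x <= b, x >= 0' is:
  Dual:  min b^T y  s.t.  A^T y >= c,  y >= 0.

So the dual LP is:
  minimize  8y1 + 4y2 + 9y3 + 3y4
  subject to:
    y1 + 2y3 + y4 >= 5
    y2 + 3y3 + y4 >= 4
    y1, y2, y3, y4 >= 0

Solving the primal: x* = (3, 0).
  primal value c^T x* = 15.
Solving the dual: y* = (0, 0, 0, 5).
  dual value b^T y* = 15.
Strong duality: c^T x* = b^T y*. Confirmed.

15


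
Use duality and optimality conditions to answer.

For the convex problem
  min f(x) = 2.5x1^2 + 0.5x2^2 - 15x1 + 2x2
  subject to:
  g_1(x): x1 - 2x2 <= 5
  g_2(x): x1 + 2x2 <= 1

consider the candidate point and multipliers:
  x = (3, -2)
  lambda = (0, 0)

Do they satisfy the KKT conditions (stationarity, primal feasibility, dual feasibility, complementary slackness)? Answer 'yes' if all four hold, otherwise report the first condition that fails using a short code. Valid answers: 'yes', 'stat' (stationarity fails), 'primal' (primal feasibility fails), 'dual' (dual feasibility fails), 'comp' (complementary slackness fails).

Gradient of f: grad f(x) = Q x + c = (0, 0)
Constraint values g_i(x) = a_i^T x - b_i:
  g_1((3, -2)) = 2
  g_2((3, -2)) = -2
Stationarity residual: grad f(x) + sum_i lambda_i a_i = (0, 0)
  -> stationarity OK
Primal feasibility (all g_i <= 0): FAILS
Dual feasibility (all lambda_i >= 0): OK
Complementary slackness (lambda_i * g_i(x) = 0 for all i): OK

Verdict: the first failing condition is primal_feasibility -> primal.

primal
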